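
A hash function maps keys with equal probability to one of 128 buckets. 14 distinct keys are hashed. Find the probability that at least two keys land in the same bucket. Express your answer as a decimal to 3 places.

0.522

It's easier to compute the probability that all 14 are distinct.
P(all distinct) = 128/128 · 127/128 · ··· · 115/128 ≈ 0.478.
So the probability of at least one match is 1 − 0.478 = 0.522.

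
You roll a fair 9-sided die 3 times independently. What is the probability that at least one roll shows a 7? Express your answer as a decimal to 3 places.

0.298

P(no roll shows a 7) = (8/9)^3 ≈ 0.702.
P(at least one) = 1 − 0.702 = 0.298.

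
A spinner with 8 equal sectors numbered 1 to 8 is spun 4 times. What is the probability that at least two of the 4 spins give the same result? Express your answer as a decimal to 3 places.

P(all 4 different) = 8/8 · 7/8 · ··· · 5/8 ≈ 0.410.
P(at least two equal) = 1 − 0.410 = 0.590.

0.590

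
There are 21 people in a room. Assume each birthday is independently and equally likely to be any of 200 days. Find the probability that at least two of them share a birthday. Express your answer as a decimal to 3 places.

0.663

It's easier to compute the probability that all 21 are distinct.
P(all distinct) = 200/200 · 199/200 · ··· · 180/200 ≈ 0.337.
So the probability of at least one match is 1 − 0.337 = 0.663.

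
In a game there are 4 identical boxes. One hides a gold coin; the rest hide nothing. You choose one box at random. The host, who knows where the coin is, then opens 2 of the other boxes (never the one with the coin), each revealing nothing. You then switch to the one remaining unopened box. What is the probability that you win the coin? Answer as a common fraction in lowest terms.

3/4

Your original box holds the coin with probability 1/4, so the other 3 collectively hold it with probability 3/4.
The host can always find 2 empty boxes to open, so the reveals don't change that 3/4; it is now spread over the 1 remaining unopened box.
P(win by switching) = (3/4) · (1/1) = 3/4.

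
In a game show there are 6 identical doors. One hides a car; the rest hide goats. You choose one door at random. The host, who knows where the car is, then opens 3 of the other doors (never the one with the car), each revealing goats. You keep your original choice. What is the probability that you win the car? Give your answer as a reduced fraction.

The host can always open 3 empty doors regardless of your choice, so the reveals give no information about your original door.
P(win by staying) = 1/6.

1/6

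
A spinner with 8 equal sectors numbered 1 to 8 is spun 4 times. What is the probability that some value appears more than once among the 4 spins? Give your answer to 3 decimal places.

P(all 4 different) = 8/8 · 7/8 · ··· · 5/8 ≈ 0.410.
P(at least two equal) = 1 − 0.410 = 0.590.

0.590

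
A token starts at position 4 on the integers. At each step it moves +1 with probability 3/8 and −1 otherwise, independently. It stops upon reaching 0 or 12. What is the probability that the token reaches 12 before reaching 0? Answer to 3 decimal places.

0.015

Let r = q/p = (5/8)/(3/8) = 5/3. The recurrence P(i) = p·P(i+1) + q·P(i−1) with P(0)=0, P(12)=1 gives P(i) = (1 − r^i)/(1 − r^12).
P(4) = (1 − (5/3)^4) / (1 − (5/3)^12) = 6561/447811 ≈ 0.015.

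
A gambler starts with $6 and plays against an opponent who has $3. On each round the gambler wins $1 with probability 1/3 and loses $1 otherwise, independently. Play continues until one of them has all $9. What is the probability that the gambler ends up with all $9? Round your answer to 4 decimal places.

0.1233

Let r = q/p = (2/3)/(1/3) = 2. The recurrence P(i) = p·P(i+1) + q·P(i−1) with P(0)=0, P(9)=1 gives P(i) = (1 − r^i)/(1 − r^9).
P(6) = (1 − (2)^6) / (1 − (2)^9) = 9/73 ≈ 0.1233.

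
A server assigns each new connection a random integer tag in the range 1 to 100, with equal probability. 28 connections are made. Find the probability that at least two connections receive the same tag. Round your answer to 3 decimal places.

0.985

It's easier to compute the probability that all 28 are distinct.
P(all distinct) = 100/100 · 99/100 · ··· · 73/100 ≈ 0.015.
So the probability of at least one match is 1 − 0.015 = 0.985.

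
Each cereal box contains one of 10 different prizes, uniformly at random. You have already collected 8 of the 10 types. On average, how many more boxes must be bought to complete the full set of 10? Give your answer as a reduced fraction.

Starting from 8 distinct types, each trial gives a new one with probability (10−i)/10 when i types are held, so the wait for the next new type is 10/(10−i).
E = 10/2 + 10/1 = 15.

15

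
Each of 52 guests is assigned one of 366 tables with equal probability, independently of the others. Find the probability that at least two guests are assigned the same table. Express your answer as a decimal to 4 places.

0.9778

It's easier to compute the probability that all 52 are distinct.
P(all distinct) = 366/366 · 365/366 · ··· · 315/366 ≈ 0.0222.
So the probability of at least one match is 1 − 0.0222 = 0.9778.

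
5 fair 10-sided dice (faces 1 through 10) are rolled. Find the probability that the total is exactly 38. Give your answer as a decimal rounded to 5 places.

0.01745

There are 10^5 = 100000 equally likely outcomes.
The number of ordered 5-tuples from {1,…,10} summing to 38 is 1745.
P(sum = 38) = 1745/100000 = 349/20000 ≈ 0.01745.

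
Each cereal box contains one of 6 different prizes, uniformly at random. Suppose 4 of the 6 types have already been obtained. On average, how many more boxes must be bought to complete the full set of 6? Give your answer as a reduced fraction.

Starting from 4 distinct types, each trial gives a new one with probability (6−i)/6 when i types are held, so the wait for the next new type is 6/(6−i).
E = 6/2 + 6/1 = 9.

9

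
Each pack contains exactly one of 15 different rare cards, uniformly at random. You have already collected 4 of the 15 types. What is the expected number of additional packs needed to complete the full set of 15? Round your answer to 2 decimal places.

Starting from 4 distinct types, each trial gives a new one with probability (15−i)/15 when i types are held, so the wait for the next new type is 15/(15−i).
E = 15/11 + 15/10 + 15/9 + 15/8 + 15/7 + 15/6 + 15/5 + 15/4 + 15/3 + 15/2 + 15/1 = 83711/1848 ≈ 45.30.

45.30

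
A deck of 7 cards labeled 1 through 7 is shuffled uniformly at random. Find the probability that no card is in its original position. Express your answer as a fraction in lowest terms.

103/280

This is the derangement probability: permutations of 7 with no fixed point.
D(7) = 7! · (1 − 1/1! + 1/2! − ··· + (−1)^7/7!) = 1854.
P = 1854/5040 = 103/280.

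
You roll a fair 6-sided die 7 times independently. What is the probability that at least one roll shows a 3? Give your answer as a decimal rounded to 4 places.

P(no roll shows a 3) = (5/6)^7 ≈ 0.2791.
P(at least one) = 1 − 0.2791 = 0.7209.

0.7209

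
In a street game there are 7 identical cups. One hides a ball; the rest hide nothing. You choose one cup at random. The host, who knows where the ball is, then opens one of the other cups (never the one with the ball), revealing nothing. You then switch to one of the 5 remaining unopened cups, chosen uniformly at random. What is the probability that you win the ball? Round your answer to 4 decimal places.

0.1714

Your original cup holds the ball with probability 1/7, so the other 6 collectively hold it with probability 6/7.
The host can always find an empty cup to open, so this doesn't change that 6/7; it is now spread over the 5 remaining unopened cups.
P(win by switching) = (6/7) · (1/5) = 6/35 ≈ 0.1714.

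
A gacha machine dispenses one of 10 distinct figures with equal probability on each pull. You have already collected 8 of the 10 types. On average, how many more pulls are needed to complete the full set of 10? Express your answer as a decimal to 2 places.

Starting from 8 distinct types, each trial gives a new one with probability (10−i)/10 when i types are held, so the wait for the next new type is 10/(10−i).
E = 10/2 + 10/1 = 15 ≈ 15.00.

15.00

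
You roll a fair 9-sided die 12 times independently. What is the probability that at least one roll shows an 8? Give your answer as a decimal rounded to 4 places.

P(no roll shows an 8) = (8/9)^12 ≈ 0.2433.
P(at least one) = 1 − 0.2433 = 0.7567.

0.7567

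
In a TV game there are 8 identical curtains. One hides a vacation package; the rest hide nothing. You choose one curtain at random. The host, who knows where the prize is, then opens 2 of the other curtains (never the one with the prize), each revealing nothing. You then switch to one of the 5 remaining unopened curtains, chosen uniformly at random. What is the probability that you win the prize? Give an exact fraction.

Your original curtain holds the prize with probability 1/8, so the other 7 collectively hold it with probability 7/8.
The host can always find 2 empty curtains to open, so the reveals don't change that 7/8; it is now spread over the 5 remaining unopened curtains.
P(win by switching) = (7/8) · (1/5) = 7/40.

7/40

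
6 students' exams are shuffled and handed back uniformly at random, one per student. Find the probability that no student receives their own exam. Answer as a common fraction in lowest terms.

This is the derangement probability: permutations of 6 with no fixed point.
D(6) = 6! · (1 − 1/1! + 1/2! − ··· + (−1)^6/6!) = 265.
P = 265/720 = 53/144.

53/144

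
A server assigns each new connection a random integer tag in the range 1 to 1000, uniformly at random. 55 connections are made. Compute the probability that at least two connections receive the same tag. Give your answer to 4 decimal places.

It's easier to compute the probability that all 55 are distinct.
P(all distinct) = 1000/1000 · 999/1000 · ··· · 946/1000 ≈ 0.2203.
So the probability of at least one match is 1 − 0.2203 = 0.7797.

0.7797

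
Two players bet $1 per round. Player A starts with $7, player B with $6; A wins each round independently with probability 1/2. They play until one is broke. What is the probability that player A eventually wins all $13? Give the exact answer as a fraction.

7/13

With a fair step, P(i) = ½P(i−1) + ½P(i+1) with P(0)=0, P(13)=1 has the linear solution P(i) = i/13.
P(7) = 7/13.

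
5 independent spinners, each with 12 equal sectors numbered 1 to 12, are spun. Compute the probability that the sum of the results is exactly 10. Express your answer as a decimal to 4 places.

There are 12^5 = 248832 equally likely outcomes.
The number of ordered 5-tuples from {1,…,12} summing to 10 is 126.
P(sum = 10) = 126/248832 = 7/13824 ≈ 0.0005.

0.0005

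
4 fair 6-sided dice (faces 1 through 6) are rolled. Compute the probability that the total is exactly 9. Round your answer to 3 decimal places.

There are 6^4 = 1296 equally likely outcomes.
The number of ordered 4-tuples from {1,…,6} summing to 9 is 56.
P(sum = 9) = 56/1296 = 7/162 ≈ 0.043.

0.043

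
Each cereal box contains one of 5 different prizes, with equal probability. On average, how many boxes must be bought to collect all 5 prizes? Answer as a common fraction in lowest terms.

After i distinct types are collected, each trial gives a new one with probability (5−i)/5, so the expected wait for the next new type is 5/(5−i).
E = 5/5 + 5/4 + 5/3 + 5/2 + 5/1 = 137/12.

137/12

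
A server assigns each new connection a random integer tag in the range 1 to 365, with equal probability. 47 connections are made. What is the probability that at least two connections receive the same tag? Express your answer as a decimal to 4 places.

It's easier to compute the probability that all 47 are distinct.
P(all distinct) = 365/365 · 364/365 · ··· · 319/365 ≈ 0.0452.
So the probability of at least one match is 1 − 0.0452 = 0.9548.

0.9548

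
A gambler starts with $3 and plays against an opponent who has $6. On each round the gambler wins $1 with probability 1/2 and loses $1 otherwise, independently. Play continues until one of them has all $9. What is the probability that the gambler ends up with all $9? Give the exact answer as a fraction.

1/3

With a fair step, P(i) = ½P(i−1) + ½P(i+1) with P(0)=0, P(9)=1 has the linear solution P(i) = i/9.
P(3) = 3/9 = 1/3.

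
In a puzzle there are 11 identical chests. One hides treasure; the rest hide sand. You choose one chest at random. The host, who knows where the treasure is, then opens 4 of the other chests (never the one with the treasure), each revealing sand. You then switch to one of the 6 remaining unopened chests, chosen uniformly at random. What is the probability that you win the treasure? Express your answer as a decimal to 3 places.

0.152

Your original chest holds the treasure with probability 1/11, so the other 10 collectively hold it with probability 10/11.
The host can always find 4 empty chests to open, so the reveals don't change that 10/11; it is now spread over the 6 remaining unopened chests.
P(win by switching) = (10/11) · (1/6) = 5/33 ≈ 0.152.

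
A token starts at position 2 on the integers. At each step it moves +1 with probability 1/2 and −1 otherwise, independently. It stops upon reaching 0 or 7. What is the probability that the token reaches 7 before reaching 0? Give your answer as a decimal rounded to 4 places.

0.2857

With a fair step, P(i) = ½P(i−1) + ½P(i+1) with P(0)=0, P(7)=1 has the linear solution P(i) = i/7.
P(2) = 2/7 ≈ 0.2857.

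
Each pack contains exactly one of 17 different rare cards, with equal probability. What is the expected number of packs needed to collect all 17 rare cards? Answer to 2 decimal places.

58.47

After i distinct types are collected, each trial gives a new one with probability (17−i)/17, so the expected wait for the next new type is 17/(17−i).
E = 17/17 + 17/16 + 17/15 + 17/14 + 17/13 + 17/12 + 17/11 + 17/10 + 17/9 + 17/8 + 17/7 + 17/6 + 17/5 + 17/4 + 17/3 + 17/2 + 17/1 = 42142223/720720 ≈ 58.47.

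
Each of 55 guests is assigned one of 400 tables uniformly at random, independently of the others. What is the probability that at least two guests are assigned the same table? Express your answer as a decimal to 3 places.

0.980

It's easier to compute the probability that all 55 are distinct.
P(all distinct) = 400/400 · 399/400 · ··· · 346/400 ≈ 0.020.
So the probability of at least one match is 1 − 0.020 = 0.980.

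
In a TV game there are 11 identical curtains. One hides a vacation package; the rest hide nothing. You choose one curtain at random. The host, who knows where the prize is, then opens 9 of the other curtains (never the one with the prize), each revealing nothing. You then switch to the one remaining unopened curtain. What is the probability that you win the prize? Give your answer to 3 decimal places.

0.909

Your original curtain holds the prize with probability 1/11, so the other 10 collectively hold it with probability 10/11.
The host can always find 9 empty curtains to open, so the reveals don't change that 10/11; it is now spread over the 1 remaining unopened curtain.
P(win by switching) = (10/11) · (1/1) = 10/11 ≈ 0.909.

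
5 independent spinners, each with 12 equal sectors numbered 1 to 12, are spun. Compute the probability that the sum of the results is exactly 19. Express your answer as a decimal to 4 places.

There are 12^5 = 248832 equally likely outcomes.
The number of ordered 5-tuples from {1,…,12} summing to 19 is 2985.
P(sum = 19) = 2985/248832 = 995/82944 ≈ 0.0120.

0.0120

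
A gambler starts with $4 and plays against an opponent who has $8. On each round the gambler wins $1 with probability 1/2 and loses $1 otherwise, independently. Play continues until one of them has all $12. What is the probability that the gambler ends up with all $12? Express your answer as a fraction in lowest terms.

1/3

With a fair step, P(i) = ½P(i−1) + ½P(i+1) with P(0)=0, P(12)=1 has the linear solution P(i) = i/12.
P(4) = 4/12 = 1/3.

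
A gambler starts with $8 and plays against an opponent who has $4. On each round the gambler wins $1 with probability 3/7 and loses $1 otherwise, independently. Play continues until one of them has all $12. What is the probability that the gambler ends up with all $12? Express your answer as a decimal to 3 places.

Let r = q/p = (4/7)/(3/7) = 4/3. The recurrence P(i) = p·P(i+1) + q·P(i−1) with P(0)=0, P(12)=1 gives P(i) = (1 − r^i)/(1 − r^12).
P(8) = (1 − (4/3)^8) / (1 − (4/3)^12) = 27297/92833 ≈ 0.294.

0.294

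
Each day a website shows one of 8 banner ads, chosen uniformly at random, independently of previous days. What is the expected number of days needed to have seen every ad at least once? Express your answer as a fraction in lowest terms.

After i distinct types are collected, each trial gives a new one with probability (8−i)/8, so the expected wait for the next new type is 8/(8−i).
E = 8/8 + 8/7 + 8/6 + 8/5 + 8/4 + 8/3 + 8/2 + 8/1 = 761/35.

761/35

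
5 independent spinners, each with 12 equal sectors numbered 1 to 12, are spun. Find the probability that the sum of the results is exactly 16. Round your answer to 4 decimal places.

0.0055

There are 12^5 = 248832 equally likely outcomes.
The number of ordered 5-tuples from {1,…,12} summing to 16 is 1365.
P(sum = 16) = 1365/248832 = 455/82944 ≈ 0.0055.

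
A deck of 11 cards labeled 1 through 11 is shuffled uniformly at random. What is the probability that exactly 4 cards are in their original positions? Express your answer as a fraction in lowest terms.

103/6720

Choose which 4 of the 11 are fixed: C(11,4) = 330 ways.
The remaining 7 must have no fixed point: D(7) = 1854.
P = 330·1854/39916800 = 103/6720.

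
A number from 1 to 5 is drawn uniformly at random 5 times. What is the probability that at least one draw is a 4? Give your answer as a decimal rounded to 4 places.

P(no draw is a 4) = (4/5)^5 ≈ 0.3277.
P(at least one) = 1 − 0.3277 = 0.6723.

0.6723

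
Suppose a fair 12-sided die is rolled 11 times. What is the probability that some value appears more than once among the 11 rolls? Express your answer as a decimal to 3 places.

P(all 11 different) = 12/12 · 11/12 · ··· · 2/12 ≈ 0.001.
P(at least two equal) = 1 − 0.001 = 0.999.

0.999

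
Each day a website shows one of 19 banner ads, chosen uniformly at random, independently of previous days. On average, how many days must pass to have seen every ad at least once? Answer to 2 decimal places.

67.41

After i distinct types are collected, each trial gives a new one with probability (19−i)/19, so the expected wait for the next new type is 19/(19−i).
E = 19/19 + 19/18 + 19/17 + 19/16 + 19/15 + 19/14 + 19/13 + 19/12 + 19/11 + 19/10 + 19/9 + 19/8 + 19/7 + 19/6 + 19/5 + 19/4 + 19/3 + 19/2 + 19/1 = 275295799/4084080 ≈ 67.41.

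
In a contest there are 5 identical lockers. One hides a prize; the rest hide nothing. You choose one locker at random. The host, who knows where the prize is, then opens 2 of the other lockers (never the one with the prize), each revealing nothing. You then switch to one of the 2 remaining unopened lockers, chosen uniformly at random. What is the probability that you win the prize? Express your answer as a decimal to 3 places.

0.400

Your original locker holds the prize with probability 1/5, so the other 4 collectively hold it with probability 4/5.
The host can always find 2 empty lockers to open, so the reveals don't change that 4/5; it is now spread over the 2 remaining unopened lockers.
P(win by switching) = (4/5) · (1/2) = 2/5 ≈ 0.400.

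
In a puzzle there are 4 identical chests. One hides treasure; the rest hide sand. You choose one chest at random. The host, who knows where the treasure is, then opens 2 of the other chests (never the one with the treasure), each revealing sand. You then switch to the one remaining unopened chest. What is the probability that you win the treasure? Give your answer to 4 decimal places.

0.7500

Your original chest holds the treasure with probability 1/4, so the other 3 collectively hold it with probability 3/4.
The host can always find 2 empty chests to open, so the reveals don't change that 3/4; it is now spread over the 1 remaining unopened chest.
P(win by switching) = (3/4) · (1/1) = 3/4 ≈ 0.7500.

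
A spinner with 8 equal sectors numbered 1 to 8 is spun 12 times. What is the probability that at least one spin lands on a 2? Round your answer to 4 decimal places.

0.7986

P(no spin lands on a 2) = (7/8)^12 ≈ 0.2014.
P(at least one) = 1 − 0.2014 = 0.7986.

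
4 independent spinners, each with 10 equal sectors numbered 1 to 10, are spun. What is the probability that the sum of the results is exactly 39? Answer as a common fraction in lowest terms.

There are 10^4 = 10000 equally likely outcomes.
The number of ordered 4-tuples from {1,…,10} summing to 39 is 4.
P(sum = 39) = 4/10000 = 1/2500.

1/2500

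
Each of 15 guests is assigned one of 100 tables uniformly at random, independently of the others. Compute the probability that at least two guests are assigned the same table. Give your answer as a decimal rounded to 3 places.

It's easier to compute the probability that all 15 are distinct.
P(all distinct) = 100/100 · 99/100 · ··· · 86/100 ≈ 0.331.
So the probability of at least one match is 1 − 0.331 = 0.669.

0.669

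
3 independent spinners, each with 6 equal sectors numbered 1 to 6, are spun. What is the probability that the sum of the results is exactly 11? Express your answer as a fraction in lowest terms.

There are 6^3 = 216 equally likely outcomes.
The number of ordered 3-tuples from {1,…,6} summing to 11 is 27.
P(sum = 11) = 27/216 = 1/8.

1/8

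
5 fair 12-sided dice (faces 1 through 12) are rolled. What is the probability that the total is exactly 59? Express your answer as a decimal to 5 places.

There are 12^5 = 248832 equally likely outcomes.
The number of ordered 5-tuples from {1,…,12} summing to 59 is 5.
P(sum = 59) = 5/248832 ≈ 0.00002.

0.00002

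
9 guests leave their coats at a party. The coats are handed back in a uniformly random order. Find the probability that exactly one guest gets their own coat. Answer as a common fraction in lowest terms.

2119/5760

Choose which one is fixed: C(9,1) = 9 ways.
The remaining 8 must have no fixed point: D(8) = 14833.
P = 9·14833/362880 = 2119/5760.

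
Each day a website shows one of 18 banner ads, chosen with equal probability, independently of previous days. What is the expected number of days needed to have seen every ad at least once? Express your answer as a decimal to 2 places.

62.91

After i distinct types are collected, each trial gives a new one with probability (18−i)/18, so the expected wait for the next new type is 18/(18−i).
E = 18/18 + 18/17 + 18/16 + 18/15 + 18/14 + 18/13 + 18/12 + 18/11 + 18/10 + 18/9 + 18/8 + 18/7 + 18/6 + 18/5 + 18/4 + 18/3 + 18/2 + 18/1 = 42822903/680680 ≈ 62.91.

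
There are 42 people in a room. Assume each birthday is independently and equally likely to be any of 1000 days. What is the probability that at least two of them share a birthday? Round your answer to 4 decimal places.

0.5824

It's easier to compute the probability that all 42 are distinct.
P(all distinct) = 1000/1000 · 999/1000 · ··· · 959/1000 ≈ 0.4176.
So the probability of at least one match is 1 − 0.4176 = 0.5824.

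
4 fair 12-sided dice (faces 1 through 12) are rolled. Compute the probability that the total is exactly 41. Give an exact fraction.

5/864

There are 12^4 = 20736 equally likely outcomes.
The number of ordered 4-tuples from {1,…,12} summing to 41 is 120.
P(sum = 41) = 120/20736 = 5/864.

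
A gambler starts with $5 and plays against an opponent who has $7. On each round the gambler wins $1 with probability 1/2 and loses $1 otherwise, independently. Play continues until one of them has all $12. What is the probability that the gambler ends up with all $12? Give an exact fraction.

5/12

With a fair step, P(i) = ½P(i−1) + ½P(i+1) with P(0)=0, P(12)=1 has the linear solution P(i) = i/12.
P(5) = 5/12.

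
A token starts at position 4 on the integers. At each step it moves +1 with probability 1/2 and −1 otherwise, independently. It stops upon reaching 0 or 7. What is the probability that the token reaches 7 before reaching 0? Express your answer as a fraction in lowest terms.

4/7

With a fair step, P(i) = ½P(i−1) + ½P(i+1) with P(0)=0, P(7)=1 has the linear solution P(i) = i/7.
P(4) = 4/7.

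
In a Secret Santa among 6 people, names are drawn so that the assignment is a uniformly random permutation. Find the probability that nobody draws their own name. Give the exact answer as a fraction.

53/144

This is the derangement probability: permutations of 6 with no fixed point.
D(6) = 6! · (1 − 1/1! + 1/2! − ··· + (−1)^6/6!) = 265.
P = 265/720 = 53/144.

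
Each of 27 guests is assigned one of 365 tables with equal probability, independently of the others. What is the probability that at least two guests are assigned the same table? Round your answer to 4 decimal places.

It's easier to compute the probability that all 27 are distinct.
P(all distinct) = 365/365 · 364/365 · ··· · 339/365 ≈ 0.3731.
So the probability of at least one match is 1 − 0.3731 = 0.6269.

0.6269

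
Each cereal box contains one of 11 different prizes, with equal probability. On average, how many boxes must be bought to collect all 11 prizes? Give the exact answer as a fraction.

83711/2520

After i distinct types are collected, each trial gives a new one with probability (11−i)/11, so the expected wait for the next new type is 11/(11−i).
E = 11/11 + 11/10 + 11/9 + 11/8 + 11/7 + 11/6 + 11/5 + 11/4 + 11/3 + 11/2 + 11/1 = 83711/2520.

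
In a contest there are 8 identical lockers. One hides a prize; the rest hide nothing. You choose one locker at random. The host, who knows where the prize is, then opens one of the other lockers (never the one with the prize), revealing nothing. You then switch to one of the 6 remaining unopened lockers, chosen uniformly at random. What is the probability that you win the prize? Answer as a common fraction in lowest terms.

7/48

Your original locker holds the prize with probability 1/8, so the other 7 collectively hold it with probability 7/8.
The host can always find an empty locker to open, so this doesn't change that 7/8; it is now spread over the 6 remaining unopened lockers.
P(win by switching) = (7/8) · (1/6) = 7/48.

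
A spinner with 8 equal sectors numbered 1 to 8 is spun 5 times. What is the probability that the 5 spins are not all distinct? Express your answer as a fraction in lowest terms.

407/512

P(all 5 different) = 8/8 · 7/8 · ··· · 4/8 = 105/512.
P(at least two equal) = 1 − 105/512 = 407/512.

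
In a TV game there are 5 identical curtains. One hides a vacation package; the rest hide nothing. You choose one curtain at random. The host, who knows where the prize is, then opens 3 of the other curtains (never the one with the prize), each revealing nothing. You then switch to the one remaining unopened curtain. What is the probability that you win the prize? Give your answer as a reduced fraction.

Your original curtain holds the prize with probability 1/5, so the other 4 collectively hold it with probability 4/5.
The host can always find 3 empty curtains to open, so the reveals don't change that 4/5; it is now spread over the 1 remaining unopened curtain.
P(win by switching) = (4/5) · (1/1) = 4/5.

4/5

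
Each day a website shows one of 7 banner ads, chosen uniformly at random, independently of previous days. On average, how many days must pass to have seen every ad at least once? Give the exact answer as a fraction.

363/20

After i distinct types are collected, each trial gives a new one with probability (7−i)/7, so the expected wait for the next new type is 7/(7−i).
E = 7/7 + 7/6 + 7/5 + 7/4 + 7/3 + 7/2 + 7/1 = 363/20.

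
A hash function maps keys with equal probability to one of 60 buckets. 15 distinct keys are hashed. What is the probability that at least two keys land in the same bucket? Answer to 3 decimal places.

It's easier to compute the probability that all 15 are distinct.
P(all distinct) = 60/60 · 59/60 · ··· · 46/60 ≈ 0.148.
So the probability of at least one match is 1 − 0.148 = 0.852.

0.852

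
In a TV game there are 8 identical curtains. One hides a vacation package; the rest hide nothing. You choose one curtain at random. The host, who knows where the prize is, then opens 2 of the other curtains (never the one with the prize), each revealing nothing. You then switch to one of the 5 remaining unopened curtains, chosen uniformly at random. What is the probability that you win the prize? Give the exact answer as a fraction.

Your original curtain holds the prize with probability 1/8, so the other 7 collectively hold it with probability 7/8.
The host can always find 2 empty curtains to open, so the reveals don't change that 7/8; it is now spread over the 5 remaining unopened curtains.
P(win by switching) = (7/8) · (1/5) = 7/40.

7/40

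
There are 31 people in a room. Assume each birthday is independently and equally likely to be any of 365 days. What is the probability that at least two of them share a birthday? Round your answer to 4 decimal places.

0.7305

It's easier to compute the probability that all 31 are distinct.
P(all distinct) = 365/365 · 364/365 · ··· · 335/365 ≈ 0.2695.
So the probability of at least one match is 1 − 0.2695 = 0.7305.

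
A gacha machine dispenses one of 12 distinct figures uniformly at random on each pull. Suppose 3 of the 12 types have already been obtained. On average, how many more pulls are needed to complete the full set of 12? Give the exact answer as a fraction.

7129/210

Starting from 3 distinct types, each trial gives a new one with probability (12−i)/12 when i types are held, so the wait for the next new type is 12/(12−i).
E = 12/9 + 12/8 + 12/7 + 12/6 + 12/5 + 12/4 + 12/3 + 12/2 + 12/1 = 7129/210.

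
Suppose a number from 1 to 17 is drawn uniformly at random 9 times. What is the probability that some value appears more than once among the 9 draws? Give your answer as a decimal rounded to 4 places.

0.9256

P(all 9 different) = 17/17 · 16/17 · ··· · 9/17 ≈ 0.0744.
P(at least two equal) = 1 − 0.0744 = 0.9256.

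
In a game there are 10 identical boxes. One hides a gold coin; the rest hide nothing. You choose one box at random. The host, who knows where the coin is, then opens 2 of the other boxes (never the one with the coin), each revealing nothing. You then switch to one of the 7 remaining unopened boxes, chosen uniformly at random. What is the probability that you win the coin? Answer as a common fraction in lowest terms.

9/70

Your original box holds the coin with probability 1/10, so the other 9 collectively hold it with probability 9/10.
The host can always find 2 empty boxes to open, so the reveals don't change that 9/10; it is now spread over the 7 remaining unopened boxes.
P(win by switching) = (9/10) · (1/7) = 9/70.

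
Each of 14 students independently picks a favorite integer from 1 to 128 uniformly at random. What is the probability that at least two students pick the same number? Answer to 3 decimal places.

0.522

It's easier to compute the probability that all 14 are distinct.
P(all distinct) = 128/128 · 127/128 · ··· · 115/128 ≈ 0.478.
So the probability of at least one match is 1 − 0.478 = 0.522.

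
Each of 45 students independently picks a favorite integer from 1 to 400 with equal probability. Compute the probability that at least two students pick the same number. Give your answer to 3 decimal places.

0.924

It's easier to compute the probability that all 45 are distinct.
P(all distinct) = 400/400 · 399/400 · ··· · 356/400 ≈ 0.076.
So the probability of at least one match is 1 − 0.076 = 0.924.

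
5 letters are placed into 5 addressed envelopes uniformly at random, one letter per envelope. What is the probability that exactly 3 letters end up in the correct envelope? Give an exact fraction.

1/12

Choose which 3 of the 5 are fixed: C(5,3) = 10 ways.
The remaining 2 must have no fixed point: D(2) = 1.
P = 10·1/120 = 1/12.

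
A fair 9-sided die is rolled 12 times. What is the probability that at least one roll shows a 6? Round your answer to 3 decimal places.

0.757

P(no roll shows a 6) = (8/9)^12 ≈ 0.243.
P(at least one) = 1 − 0.243 = 0.757.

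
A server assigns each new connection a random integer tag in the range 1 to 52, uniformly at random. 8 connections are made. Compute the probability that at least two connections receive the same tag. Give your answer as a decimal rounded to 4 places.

0.4324

It's easier to compute the probability that all 8 are distinct.
P(all distinct) = 52/52 · 51/52 · ··· · 45/52 ≈ 0.5676.
So the probability of at least one match is 1 − 0.5676 = 0.4324.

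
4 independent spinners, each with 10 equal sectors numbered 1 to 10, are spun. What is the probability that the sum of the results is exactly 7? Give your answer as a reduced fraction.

There are 10^4 = 10000 equally likely outcomes.
The number of ordered 4-tuples from {1,…,10} summing to 7 is 20.
P(sum = 7) = 20/10000 = 1/500.

1/500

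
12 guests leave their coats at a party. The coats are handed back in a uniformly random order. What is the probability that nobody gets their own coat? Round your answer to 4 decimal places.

0.3679

This is the derangement probability: permutations of 12 with no fixed point.
D(12) = 12! · (1 − 1/1! + 1/2! − ··· + (−1)^12/12!) = 176214841.
P = 176214841/479001600 = 16019531/43545600 ≈ 0.3679.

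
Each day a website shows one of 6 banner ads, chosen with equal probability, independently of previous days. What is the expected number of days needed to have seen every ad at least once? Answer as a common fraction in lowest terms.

After i distinct types are collected, each trial gives a new one with probability (6−i)/6, so the expected wait for the next new type is 6/(6−i).
E = 6/6 + 6/5 + 6/4 + 6/3 + 6/2 + 6/1 = 147/10.

147/10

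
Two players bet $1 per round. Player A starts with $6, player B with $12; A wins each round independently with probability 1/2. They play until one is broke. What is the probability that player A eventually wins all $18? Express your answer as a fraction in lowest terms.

1/3

With a fair step, P(i) = ½P(i−1) + ½P(i+1) with P(0)=0, P(18)=1 has the linear solution P(i) = i/18.
P(6) = 6/18 = 1/3.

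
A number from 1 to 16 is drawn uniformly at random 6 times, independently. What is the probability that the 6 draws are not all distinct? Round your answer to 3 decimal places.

P(all 6 different) = 16/16 · 15/16 · ··· · 11/16 ≈ 0.344.
P(at least two equal) = 1 − 0.344 = 0.656.

0.656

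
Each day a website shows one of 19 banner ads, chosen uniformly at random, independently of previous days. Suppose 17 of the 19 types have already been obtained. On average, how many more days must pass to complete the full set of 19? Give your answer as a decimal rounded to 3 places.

28.500

Starting from 17 distinct types, each trial gives a new one with probability (19−i)/19 when i types are held, so the wait for the next new type is 19/(19−i).
E = 19/2 + 19/1 = 57/2 ≈ 28.500.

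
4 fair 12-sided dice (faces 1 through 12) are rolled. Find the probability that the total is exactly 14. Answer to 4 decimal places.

There are 12^4 = 20736 equally likely outcomes.
The number of ordered 4-tuples from {1,…,12} summing to 14 is 286.
P(sum = 14) = 286/20736 = 143/10368 ≈ 0.0138.

0.0138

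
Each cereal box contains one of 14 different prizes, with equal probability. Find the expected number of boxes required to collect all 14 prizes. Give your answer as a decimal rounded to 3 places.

45.522

After i distinct types are collected, each trial gives a new one with probability (14−i)/14, so the expected wait for the next new type is 14/(14−i).
E = 14/14 + 14/13 + 14/12 + 14/11 + 14/10 + 14/9 + 14/8 + 14/7 + 14/6 + 14/5 + 14/4 + 14/3 + 14/2 + 14/1 = 1171733/25740 ≈ 45.522.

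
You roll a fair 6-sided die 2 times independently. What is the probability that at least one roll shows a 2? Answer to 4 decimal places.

0.3056

P(no roll shows a 2) = (5/6)^2 ≈ 0.6944.
P(at least one) = 1 − 0.6944 = 0.3056.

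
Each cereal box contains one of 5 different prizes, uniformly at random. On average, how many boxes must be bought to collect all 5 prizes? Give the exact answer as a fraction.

137/12

After i distinct types are collected, each trial gives a new one with probability (5−i)/5, so the expected wait for the next new type is 5/(5−i).
E = 5/5 + 5/4 + 5/3 + 5/2 + 5/1 = 137/12.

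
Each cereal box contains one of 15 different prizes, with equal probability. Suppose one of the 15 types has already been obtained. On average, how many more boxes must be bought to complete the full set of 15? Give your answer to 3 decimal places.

Starting from 1 distinct type, each trial gives a new one with probability (15−i)/15 when i types are held, so the wait for the next new type is 15/(15−i).
E = 15/14 + 15/13 + 15/12 + 15/11 + 15/10 + 15/9 + 15/8 + 15/7 + 15/6 + 15/5 + 15/4 + 15/3 + 15/2 + 15/1 = 1171733/24024 ≈ 48.773.

48.773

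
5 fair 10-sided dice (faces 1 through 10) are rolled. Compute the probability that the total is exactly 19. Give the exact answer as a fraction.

There are 10^5 = 100000 equally likely outcomes.
The number of ordered 5-tuples from {1,…,10} summing to 19 is 2710.
P(sum = 19) = 2710/100000 = 271/10000.

271/10000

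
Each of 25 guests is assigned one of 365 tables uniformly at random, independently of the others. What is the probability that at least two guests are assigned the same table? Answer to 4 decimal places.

0.5687

It's easier to compute the probability that all 25 are distinct.
P(all distinct) = 365/365 · 364/365 · ··· · 341/365 ≈ 0.4313.
So the probability of at least one match is 1 − 0.4313 = 0.5687.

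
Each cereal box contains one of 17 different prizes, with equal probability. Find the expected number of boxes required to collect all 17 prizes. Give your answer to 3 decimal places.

After i distinct types are collected, each trial gives a new one with probability (17−i)/17, so the expected wait for the next new type is 17/(17−i).
E = 17/17 + 17/16 + 17/15 + 17/14 + 17/13 + 17/12 + 17/11 + 17/10 + 17/9 + 17/8 + 17/7 + 17/6 + 17/5 + 17/4 + 17/3 + 17/2 + 17/1 = 42142223/720720 ≈ 58.472.

58.472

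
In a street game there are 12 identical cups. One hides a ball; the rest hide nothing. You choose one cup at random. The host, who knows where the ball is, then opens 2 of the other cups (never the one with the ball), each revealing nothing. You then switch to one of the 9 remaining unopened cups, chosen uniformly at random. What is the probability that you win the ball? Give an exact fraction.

Your original cup holds the ball with probability 1/12, so the other 11 collectively hold it with probability 11/12.
The host can always find 2 empty cups to open, so the reveals don't change that 11/12; it is now spread over the 9 remaining unopened cups.
P(win by switching) = (11/12) · (1/9) = 11/108.

11/108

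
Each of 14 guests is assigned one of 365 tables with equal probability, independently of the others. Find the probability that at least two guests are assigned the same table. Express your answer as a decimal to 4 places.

0.2231

It's easier to compute the probability that all 14 are distinct.
P(all distinct) = 365/365 · 364/365 · ··· · 352/365 ≈ 0.7769.
So the probability of at least one match is 1 − 0.7769 = 0.2231.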